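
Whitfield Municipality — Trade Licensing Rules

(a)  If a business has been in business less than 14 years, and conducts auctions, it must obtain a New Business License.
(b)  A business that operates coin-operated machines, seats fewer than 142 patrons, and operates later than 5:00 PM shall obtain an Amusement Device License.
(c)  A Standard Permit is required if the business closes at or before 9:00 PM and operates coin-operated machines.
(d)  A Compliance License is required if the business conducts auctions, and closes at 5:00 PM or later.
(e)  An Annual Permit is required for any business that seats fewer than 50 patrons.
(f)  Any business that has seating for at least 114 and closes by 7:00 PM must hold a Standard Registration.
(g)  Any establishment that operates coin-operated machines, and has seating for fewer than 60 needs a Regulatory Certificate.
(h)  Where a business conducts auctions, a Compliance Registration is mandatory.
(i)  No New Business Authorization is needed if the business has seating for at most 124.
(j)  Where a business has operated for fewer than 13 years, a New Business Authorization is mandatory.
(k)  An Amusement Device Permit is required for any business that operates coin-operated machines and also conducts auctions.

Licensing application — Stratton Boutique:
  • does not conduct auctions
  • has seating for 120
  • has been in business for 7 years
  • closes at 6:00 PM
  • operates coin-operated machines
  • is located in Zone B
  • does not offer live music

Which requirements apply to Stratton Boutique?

Amusement Device License, Standard Permit, Standard Registration

(a) years in business 7 < 14; does not conduct auctions → New Business License not required.
(b) operates coin-operated machines; seating 120 < 142; closes 6:00 PM, after 5:00 PM → Amusement Device License required.
(c) closes 6:00 PM, at/before 9:00 PM; operates coin-operated machines → Standard Permit required.
(d) does not conduct auctions; closes 6:00 PM, after 5:00 PM → Compliance License not required.
(e) seating 120 ≥ 50 → Annual Permit not required.
(f) seating 120 ≥ 114; closes 6:00 PM, at/before 7:00 PM → Standard Registration required.
(g) operates coin-operated machines; seating 120 ≥ 60 → Regulatory Certificate not required.
(h) does not conduct auctions → Compliance Registration not required.
(i) seating 120 ≤ 124 → exempt from New Business Authorization.
(j) years in business 7 < 13 → New Business Authorization required.
(k) operates coin-operated machines; does not conduct auctions → Amusement Device Permit not required.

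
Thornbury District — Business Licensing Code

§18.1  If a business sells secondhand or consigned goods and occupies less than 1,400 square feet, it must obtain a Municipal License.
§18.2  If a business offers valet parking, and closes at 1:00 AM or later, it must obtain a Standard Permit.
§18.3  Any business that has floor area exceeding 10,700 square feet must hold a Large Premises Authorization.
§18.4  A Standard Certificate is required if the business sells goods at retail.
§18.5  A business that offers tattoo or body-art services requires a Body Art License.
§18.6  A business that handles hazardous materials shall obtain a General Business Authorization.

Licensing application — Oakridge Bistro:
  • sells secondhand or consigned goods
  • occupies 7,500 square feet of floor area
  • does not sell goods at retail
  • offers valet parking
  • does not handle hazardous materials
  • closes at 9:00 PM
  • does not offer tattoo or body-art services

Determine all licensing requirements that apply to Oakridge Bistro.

§18.1 sells secondhand or consigned goods; floor area 7,500 square feet ≥ 1,400 square feet → Municipal License not required.
§18.2 offers valet parking; closes 9:00 PM, at/before 1:00 AM → Standard Permit not required.
§18.3 floor area 7,500 square feet ≤ 10,700 square feet → Large Premises Authorization not required.
§18.4 does not sell goods at retail → Standard Certificate not required.
§18.5 does not offer tattoo or body-art services → Body Art License not required.
§18.6 does not handle hazardous materials → General Business Authorization not required.

None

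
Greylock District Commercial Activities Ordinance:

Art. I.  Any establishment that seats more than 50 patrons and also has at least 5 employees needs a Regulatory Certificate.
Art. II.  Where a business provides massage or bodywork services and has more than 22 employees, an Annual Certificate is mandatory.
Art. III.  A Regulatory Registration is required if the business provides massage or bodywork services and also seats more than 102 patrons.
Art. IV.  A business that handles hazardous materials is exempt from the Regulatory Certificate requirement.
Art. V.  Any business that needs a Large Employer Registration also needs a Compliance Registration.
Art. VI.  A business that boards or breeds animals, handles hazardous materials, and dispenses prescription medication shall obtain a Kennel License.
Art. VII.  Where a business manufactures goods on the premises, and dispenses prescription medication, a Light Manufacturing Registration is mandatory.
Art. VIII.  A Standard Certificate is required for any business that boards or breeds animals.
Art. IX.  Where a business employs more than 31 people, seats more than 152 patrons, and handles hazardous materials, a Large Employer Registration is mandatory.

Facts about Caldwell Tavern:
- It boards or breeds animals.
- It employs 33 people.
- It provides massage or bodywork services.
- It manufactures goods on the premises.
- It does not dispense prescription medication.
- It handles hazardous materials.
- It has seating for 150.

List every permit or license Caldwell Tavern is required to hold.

Annual Certificate, Regulatory Registration, Standard Certificate

Art. I. seating 150 > 50; employees 33 ≥ 5 → Regulatory Certificate required.
Art. II. provides massage or bodywork services; employees 33 > 22 → Annual Certificate required.
Art. III. provides massage or bodywork services; seating 150 > 102 → Regulatory Registration required.
Art. IV. handles hazardous materials → exempt from Regulatory Certificate.
Art. V. Large Employer Registration is not required → no effect.
Art. VI. boards or breeds animals; handles hazardous materials; does not dispense prescription medication → Kennel License not required.
Art. VII. manufactures goods on the premises; does not dispense prescription medication → Light Manufacturing Registration not required.
Art. VIII. boards or breeds animals → Standard Certificate required.
Art. IX. employees 33 > 31; seating 150 ≤ 152; handles hazardous materials → Large Employer Registration not required.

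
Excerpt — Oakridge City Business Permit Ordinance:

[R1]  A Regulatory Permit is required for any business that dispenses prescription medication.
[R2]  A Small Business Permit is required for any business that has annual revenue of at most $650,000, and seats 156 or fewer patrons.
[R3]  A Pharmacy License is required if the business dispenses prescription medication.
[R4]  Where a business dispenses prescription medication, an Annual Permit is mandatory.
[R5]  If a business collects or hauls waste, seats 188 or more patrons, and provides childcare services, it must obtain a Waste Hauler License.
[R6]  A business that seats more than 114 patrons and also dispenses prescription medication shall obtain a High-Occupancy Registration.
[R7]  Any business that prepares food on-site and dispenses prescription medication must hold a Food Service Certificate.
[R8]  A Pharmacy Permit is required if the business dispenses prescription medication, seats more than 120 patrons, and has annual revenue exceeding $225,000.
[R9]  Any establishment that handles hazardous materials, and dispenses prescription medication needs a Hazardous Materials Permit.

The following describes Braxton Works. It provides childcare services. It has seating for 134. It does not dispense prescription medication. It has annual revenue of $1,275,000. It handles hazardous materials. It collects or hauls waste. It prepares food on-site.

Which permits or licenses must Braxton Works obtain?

None

[R1] does not dispense prescription medication → Regulatory Permit not required.
[R2] revenue $1,275,000 > $650,000; seating 134 ≤ 156 → Small Business Permit not required.
[R3] does not dispense prescription medication → Pharmacy License not required.
[R4] does not dispense prescription medication → Annual Permit not required.
[R5] collects or hauls waste; seating 134 < 188; provides childcare services → Waste Hauler License not required.
[R6] seating 134 > 114; does not dispense prescription medication → High-Occupancy Registration not required.
[R7] prepares food on-site; does not dispense prescription medication → Food Service Certificate not required.
[R8] does not dispense prescription medication; seating 134 > 120; revenue $1,275,000 > $225,000 → Pharmacy Permit not required.
[R9] handles hazardous materials; does not dispense prescription medication → Hazardous Materials Permit not required.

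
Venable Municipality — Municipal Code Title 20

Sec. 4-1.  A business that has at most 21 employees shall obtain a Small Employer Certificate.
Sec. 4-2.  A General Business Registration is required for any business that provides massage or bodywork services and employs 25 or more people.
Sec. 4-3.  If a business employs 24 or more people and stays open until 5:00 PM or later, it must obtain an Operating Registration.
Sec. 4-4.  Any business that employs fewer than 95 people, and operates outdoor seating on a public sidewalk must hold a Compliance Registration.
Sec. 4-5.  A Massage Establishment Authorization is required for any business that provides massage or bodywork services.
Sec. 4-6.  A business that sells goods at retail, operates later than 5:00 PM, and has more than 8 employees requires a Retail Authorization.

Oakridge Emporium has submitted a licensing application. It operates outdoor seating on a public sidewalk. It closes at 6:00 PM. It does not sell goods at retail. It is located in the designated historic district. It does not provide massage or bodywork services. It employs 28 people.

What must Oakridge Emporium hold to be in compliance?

Sec. 4-1. employees 28 > 21 → Small Employer Certificate not required.
Sec. 4-2. does not provide massage or bodywork services; employees 28 ≥ 25 → General Business Registration not required.
Sec. 4-3. employees 28 ≥ 24; closes 6:00 PM, after 5:00 PM → Operating Registration required.
Sec. 4-4. employees 28 < 95; operates outdoor seating on a public sidewalk → Compliance Registration required.
Sec. 4-5. does not provide massage or bodywork services → Massage Establishment Authorization not required.
Sec. 4-6. does not sell goods at retail; closes 6:00 PM, after 5:00 PM; employees 28 > 8 → Retail Authorization not required.

Compliance Registration, Operating Registration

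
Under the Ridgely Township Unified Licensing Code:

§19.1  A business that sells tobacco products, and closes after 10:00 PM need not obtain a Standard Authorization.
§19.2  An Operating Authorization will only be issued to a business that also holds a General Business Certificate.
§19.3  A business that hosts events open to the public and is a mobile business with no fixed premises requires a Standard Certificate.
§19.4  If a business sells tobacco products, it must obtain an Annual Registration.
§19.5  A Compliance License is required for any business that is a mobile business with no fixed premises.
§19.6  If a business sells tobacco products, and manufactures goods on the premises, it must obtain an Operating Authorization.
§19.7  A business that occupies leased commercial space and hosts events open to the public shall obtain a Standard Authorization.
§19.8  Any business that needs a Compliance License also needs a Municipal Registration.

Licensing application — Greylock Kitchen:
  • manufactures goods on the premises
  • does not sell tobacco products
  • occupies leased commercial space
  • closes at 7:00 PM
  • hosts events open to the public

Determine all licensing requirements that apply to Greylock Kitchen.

Standard Authorization

§19.1 does not sell tobacco products; closes 7:00 PM, at/before 10:00 PM → Standard Authorization exemption does not apply.
§19.2 Operating Authorization is not required → no effect.
§19.3 hosts events open to the public; occupies leased commercial space (not: is a mobile business with no fixed premises) → Standard Certificate not required.
§19.4 does not sell tobacco products → Annual Registration not required.
§19.5 occupies leased commercial space (not: is a mobile business with no fixed premises) → Compliance License not required.
§19.6 does not sell tobacco products; manufactures goods on the premises → Operating Authorization not required.
§19.7 occupies leased commercial space; hosts events open to the public → Standard Authorization required.
§19.8 Compliance License is not required → no effect.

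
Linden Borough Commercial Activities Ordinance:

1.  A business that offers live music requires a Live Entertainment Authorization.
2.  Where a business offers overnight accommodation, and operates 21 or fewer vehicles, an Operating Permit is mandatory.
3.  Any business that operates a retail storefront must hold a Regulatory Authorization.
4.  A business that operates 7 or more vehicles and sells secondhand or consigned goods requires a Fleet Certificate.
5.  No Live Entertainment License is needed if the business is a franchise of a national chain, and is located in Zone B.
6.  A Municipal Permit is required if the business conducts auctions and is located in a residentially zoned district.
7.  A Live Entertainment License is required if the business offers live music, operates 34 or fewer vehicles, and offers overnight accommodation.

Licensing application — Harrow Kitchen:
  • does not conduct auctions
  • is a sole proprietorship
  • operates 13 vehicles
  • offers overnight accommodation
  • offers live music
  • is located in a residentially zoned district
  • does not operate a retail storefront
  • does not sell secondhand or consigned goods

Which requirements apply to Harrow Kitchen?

1. offers live music → Live Entertainment Authorization required.
2. offers overnight accommodation; vehicles 13 ≤ 21 → Operating Permit required.
3. does not operate a retail storefront → Regulatory Authorization not required.
4. vehicles 13 ≥ 7; does not sell secondhand or consigned goods → Fleet Certificate not required.
5. is a sole proprietorship (not: is a franchise of a national chain); is located in a residentially zoned district (not: is located in Zone B) → Live Entertainment License exemption does not apply.
6. does not conduct auctions; is located in a residentially zoned district → Municipal Permit not required.
7. offers live music; vehicles 13 ≤ 34; offers overnight accommodation → Live Entertainment License required.

Live Entertainment Authorization, Live Entertainment License, Operating Permit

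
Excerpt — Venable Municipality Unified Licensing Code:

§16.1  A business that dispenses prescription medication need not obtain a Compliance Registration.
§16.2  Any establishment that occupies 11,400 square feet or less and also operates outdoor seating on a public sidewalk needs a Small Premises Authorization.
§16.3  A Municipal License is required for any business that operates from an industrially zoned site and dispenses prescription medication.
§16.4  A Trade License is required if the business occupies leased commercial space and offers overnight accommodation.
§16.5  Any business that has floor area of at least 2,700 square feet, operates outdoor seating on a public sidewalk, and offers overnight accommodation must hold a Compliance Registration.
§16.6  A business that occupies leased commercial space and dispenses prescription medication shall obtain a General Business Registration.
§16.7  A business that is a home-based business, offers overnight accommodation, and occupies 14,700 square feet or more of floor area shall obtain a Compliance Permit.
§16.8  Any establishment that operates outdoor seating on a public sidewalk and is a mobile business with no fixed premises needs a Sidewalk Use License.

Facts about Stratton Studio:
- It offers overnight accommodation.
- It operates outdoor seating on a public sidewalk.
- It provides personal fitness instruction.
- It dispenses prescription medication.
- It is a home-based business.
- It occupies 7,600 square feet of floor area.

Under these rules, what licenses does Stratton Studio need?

Small Premises Authorization

§16.1 dispenses prescription medication → exempt from Compliance Registration.
§16.2 floor area 7,600 square feet ≤ 11,400 square feet; operates outdoor seating on a public sidewalk → Small Premises Authorization required.
§16.3 is a home-based business (not: operates from an industrially zoned site); dispenses prescription medication → Municipal License not required.
§16.4 is a home-based business (not: occupies leased commercial space); offers overnight accommodation → Trade License not required.
§16.5 floor area 7,600 square feet ≥ 2,700 square feet; operates outdoor seating on a public sidewalk; offers overnight accommodation → Compliance Registration required.
§16.6 is a home-based business (not: occupies leased commercial space); dispenses prescription medication → General Business Registration not required.
§16.7 is a home-based business; offers overnight accommodation; floor area 7,600 square feet < 14,700 square feet → Compliance Permit not required.
§16.8 operates outdoor seating on a public sidewalk; is a home-based business (not: is a mobile business with no fixed premises) → Sidewalk Use License not required.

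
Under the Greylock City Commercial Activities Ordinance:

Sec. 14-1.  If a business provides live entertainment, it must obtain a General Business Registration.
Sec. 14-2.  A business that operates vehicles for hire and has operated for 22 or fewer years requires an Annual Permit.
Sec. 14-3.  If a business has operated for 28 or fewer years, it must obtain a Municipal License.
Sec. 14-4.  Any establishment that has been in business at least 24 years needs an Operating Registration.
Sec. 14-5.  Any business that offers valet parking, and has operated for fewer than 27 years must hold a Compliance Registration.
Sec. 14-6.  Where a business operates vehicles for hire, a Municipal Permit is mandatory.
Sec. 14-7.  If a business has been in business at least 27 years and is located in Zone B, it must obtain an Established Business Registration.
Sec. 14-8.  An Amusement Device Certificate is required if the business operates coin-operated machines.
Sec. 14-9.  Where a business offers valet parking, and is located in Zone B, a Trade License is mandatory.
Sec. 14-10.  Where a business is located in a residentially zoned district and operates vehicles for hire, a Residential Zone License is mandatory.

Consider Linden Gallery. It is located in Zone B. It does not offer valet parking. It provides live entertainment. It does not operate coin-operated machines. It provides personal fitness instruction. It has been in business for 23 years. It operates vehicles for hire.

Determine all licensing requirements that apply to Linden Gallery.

General Business Registration, Municipal License, Municipal Permit

Sec. 14-1. provides live entertainment → General Business Registration required.
Sec. 14-2. operates vehicles for hire; years in business 23 > 22 → Annual Permit not required.
Sec. 14-3. years in business 23 ≤ 28 → Municipal License required.
Sec. 14-4. years in business 23 < 24 → Operating Registration not required.
Sec. 14-5. does not offer valet parking; years in business 23 < 27 → Compliance Registration not required.
Sec. 14-6. operates vehicles for hire → Municipal Permit required.
Sec. 14-7. years in business 23 < 27; is located in Zone B → Established Business Registration not required.
Sec. 14-8. does not operate coin-operated machines → Amusement Device Certificate not required.
Sec. 14-9. does not offer valet parking; is located in Zone B → Trade License not required.
Sec. 14-10. is located in Zone B (not: is located in a residentially zoned district); operates vehicles for hire → Residential Zone License not required.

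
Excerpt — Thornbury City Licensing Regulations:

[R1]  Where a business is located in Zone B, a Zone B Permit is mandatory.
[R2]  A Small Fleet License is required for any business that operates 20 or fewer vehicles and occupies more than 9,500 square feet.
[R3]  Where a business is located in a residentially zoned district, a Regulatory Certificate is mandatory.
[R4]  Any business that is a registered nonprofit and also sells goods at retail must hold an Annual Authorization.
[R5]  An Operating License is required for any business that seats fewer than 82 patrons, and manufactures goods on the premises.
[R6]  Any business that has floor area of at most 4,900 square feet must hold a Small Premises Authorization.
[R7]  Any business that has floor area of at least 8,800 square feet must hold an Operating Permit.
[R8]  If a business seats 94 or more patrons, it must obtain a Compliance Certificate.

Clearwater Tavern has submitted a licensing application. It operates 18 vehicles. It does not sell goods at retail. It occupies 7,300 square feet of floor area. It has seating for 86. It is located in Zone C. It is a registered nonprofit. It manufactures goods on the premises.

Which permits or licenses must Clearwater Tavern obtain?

[R1] is located in Zone C (not: is located in Zone B) → Zone B Permit not required.
[R2] vehicles 18 ≤ 20; floor area 7,300 square feet ≤ 9,500 square feet → Small Fleet License not required.
[R3] is located in Zone C (not: is located in a residentially zoned district) → Regulatory Certificate not required.
[R4] is a registered nonprofit; does not sell goods at retail → Annual Authorization not required.
[R5] seating 86 ≥ 82; manufactures goods on the premises → Operating License not required.
[R6] floor area 7,300 square feet > 4,900 square feet → Small Premises Authorization not required.
[R7] floor area 7,300 square feet < 8,800 square feet → Operating Permit not required.
[R8] seating 86 < 94 → Compliance Certificate not required.

None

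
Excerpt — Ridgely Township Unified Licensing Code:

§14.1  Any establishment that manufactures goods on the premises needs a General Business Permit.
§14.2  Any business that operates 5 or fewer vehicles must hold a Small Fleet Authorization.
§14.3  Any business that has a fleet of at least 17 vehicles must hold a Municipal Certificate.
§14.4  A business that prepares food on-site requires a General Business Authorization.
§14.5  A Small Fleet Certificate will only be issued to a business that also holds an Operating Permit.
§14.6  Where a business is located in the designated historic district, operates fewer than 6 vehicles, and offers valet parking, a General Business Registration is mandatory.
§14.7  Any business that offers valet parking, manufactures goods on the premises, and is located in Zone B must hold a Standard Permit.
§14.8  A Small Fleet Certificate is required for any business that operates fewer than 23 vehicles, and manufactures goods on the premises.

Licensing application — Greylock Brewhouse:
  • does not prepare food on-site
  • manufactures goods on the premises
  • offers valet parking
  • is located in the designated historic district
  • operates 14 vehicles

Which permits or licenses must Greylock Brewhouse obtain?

General Business Permit, Operating Permit, Small Fleet Certificate

§14.1 manufactures goods on the premises → General Business Permit required.
§14.2 vehicles 14 > 5 → Small Fleet Authorization not required.
§14.3 vehicles 14 < 17 → Municipal Certificate not required.
§14.4 does not prepare food on-site → General Business Authorization not required.
§14.5 Small Fleet Certificate is required → Operating Permit also required.
§14.6 is located in the designated historic district; vehicles 14 ≥ 6; offers valet parking → General Business Registration not required.
§14.7 offers valet parking; manufactures goods on the premises; is located in the designated historic district (not: is located in Zone B) → Standard Permit not required.
§14.8 vehicles 14 < 23; manufactures goods on the premises → Small Fleet Certificate required.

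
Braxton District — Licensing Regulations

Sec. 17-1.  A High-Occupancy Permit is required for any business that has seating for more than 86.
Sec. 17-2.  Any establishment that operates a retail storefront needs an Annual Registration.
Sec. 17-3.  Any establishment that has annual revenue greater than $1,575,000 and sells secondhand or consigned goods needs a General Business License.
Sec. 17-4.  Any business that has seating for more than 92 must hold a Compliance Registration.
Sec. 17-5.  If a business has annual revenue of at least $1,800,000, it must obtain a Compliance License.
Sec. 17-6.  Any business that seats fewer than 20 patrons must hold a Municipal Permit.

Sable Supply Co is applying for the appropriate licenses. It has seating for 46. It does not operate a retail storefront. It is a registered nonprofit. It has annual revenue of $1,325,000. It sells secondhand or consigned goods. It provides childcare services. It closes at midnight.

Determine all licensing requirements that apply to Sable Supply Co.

None

Sec. 17-1. seating 46 ≤ 86 → High-Occupancy Permit not required.
Sec. 17-2. does not operate a retail storefront → Annual Registration not required.
Sec. 17-3. revenue $1,325,000 ≤ $1,575,000; sells secondhand or consigned goods → General Business License not required.
Sec. 17-4. seating 46 ≤ 92 → Compliance Registration not required.
Sec. 17-5. revenue $1,325,000 < $1,800,000 → Compliance License not required.
Sec. 17-6. seating 46 ≥ 20 → Municipal Permit not required.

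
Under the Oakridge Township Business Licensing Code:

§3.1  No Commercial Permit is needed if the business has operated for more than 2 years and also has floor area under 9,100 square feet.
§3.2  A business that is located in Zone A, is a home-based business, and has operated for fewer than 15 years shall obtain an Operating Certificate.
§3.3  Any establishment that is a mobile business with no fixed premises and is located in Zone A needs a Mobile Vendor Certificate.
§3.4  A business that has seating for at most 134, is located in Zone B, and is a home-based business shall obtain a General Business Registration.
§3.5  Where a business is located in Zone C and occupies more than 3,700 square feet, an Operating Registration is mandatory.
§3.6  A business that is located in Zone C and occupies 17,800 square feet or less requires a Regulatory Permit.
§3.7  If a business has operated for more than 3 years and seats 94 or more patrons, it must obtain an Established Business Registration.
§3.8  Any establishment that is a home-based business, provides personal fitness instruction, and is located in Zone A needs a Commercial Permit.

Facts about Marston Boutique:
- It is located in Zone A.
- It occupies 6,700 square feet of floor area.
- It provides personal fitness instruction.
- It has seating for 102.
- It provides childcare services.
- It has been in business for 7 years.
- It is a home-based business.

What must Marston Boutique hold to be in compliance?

§3.1 years in business 7 > 2; floor area 6,700 square feet < 9,100 square feet → exempt from Commercial Permit.
§3.2 is located in Zone A; is a home-based business; years in business 7 < 15 → Operating Certificate required.
§3.3 is a home-based business (not: is a mobile business with no fixed premises); is located in Zone A → Mobile Vendor Certificate not required.
§3.4 seating 102 ≤ 134; is located in Zone A (not: is located in Zone B); is a home-based business → General Business Registration not required.
§3.5 is located in Zone A (not: is located in Zone C); floor area 6,700 square feet > 3,700 square feet → Operating Registration not required.
§3.6 is located in Zone A (not: is located in Zone C); floor area 6,700 square feet ≤ 17,800 square feet → Regulatory Permit not required.
§3.7 years in business 7 > 3; seating 102 ≥ 94 → Established Business Registration required.
§3.8 is a home-based business; provides personal fitness instruction; is located in Zone A → Commercial Permit required.

Established Business Registration, Operating Certificate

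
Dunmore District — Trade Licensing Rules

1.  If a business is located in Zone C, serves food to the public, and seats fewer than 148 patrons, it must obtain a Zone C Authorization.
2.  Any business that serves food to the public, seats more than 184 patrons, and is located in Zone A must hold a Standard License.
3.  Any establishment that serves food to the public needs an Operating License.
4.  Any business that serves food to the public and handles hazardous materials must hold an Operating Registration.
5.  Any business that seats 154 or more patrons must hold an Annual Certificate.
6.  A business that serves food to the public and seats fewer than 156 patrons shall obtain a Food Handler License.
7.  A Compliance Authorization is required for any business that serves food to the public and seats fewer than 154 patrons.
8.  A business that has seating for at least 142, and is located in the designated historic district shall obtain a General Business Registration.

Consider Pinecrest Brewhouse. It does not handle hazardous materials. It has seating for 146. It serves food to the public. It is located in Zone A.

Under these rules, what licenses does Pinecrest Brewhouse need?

1. is located in Zone A (not: is located in Zone C); serves food to the public; seating 146 < 148 → Zone C Authorization not required.
2. serves food to the public; seating 146 ≤ 184; is located in Zone A → Standard License not required.
3. serves food to the public → Operating License required.
4. serves food to the public; does not handle hazardous materials → Operating Registration not required.
5. seating 146 < 154 → Annual Certificate not required.
6. serves food to the public; seating 146 < 156 → Food Handler License required.
7. serves food to the public; seating 146 < 154 → Compliance Authorization required.
8. seating 146 ≥ 142; is located in Zone A (not: is located in the designated historic district) → General Business Registration not required.

Compliance Authorization, Food Handler License, Operating License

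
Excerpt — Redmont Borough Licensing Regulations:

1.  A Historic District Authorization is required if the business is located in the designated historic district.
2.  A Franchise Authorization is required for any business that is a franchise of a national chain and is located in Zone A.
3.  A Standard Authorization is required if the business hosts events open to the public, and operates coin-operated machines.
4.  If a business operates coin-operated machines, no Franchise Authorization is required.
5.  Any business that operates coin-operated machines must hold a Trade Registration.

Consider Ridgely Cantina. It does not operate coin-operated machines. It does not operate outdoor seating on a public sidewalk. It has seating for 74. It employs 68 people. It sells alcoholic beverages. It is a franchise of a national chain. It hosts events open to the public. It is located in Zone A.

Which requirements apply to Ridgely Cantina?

Franchise Authorization

1. is located in Zone A (not: is located in the designated historic district) → Historic District Authorization not required.
2. is a franchise of a national chain; is located in Zone A → Franchise Authorization required.
3. hosts events open to the public; does not operate coin-operated machines → Standard Authorization not required.
4. does not operate coin-operated machines → Franchise Authorization exemption does not apply.
5. does not operate coin-operated machines → Trade Registration not required.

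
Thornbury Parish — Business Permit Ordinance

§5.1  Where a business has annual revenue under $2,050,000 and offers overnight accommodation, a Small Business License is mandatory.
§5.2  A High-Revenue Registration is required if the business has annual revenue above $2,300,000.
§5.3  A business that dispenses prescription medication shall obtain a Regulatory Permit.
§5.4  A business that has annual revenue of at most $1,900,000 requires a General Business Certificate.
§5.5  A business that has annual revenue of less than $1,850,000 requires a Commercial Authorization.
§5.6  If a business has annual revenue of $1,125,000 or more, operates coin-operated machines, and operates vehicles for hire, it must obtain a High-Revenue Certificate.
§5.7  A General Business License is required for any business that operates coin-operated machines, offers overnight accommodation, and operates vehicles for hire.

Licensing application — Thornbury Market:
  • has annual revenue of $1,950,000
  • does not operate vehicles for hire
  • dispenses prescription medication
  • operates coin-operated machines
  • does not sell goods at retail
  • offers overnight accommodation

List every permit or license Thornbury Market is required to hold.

Regulatory Permit, Small Business License

§5.1 revenue $1,950,000 < $2,050,000; offers overnight accommodation → Small Business License required.
§5.2 revenue $1,950,000 ≤ $2,300,000 → High-Revenue Registration not required.
§5.3 dispenses prescription medication → Regulatory Permit required.
§5.4 revenue $1,950,000 > $1,900,000 → General Business Certificate not required.
§5.5 revenue $1,950,000 ≥ $1,850,000 → Commercial Authorization not required.
§5.6 revenue $1,950,000 ≥ $1,125,000; operates coin-operated machines; does not operate vehicles for hire → High-Revenue Certificate not required.
§5.7 operates coin-operated machines; offers overnight accommodation; does not operate vehicles for hire → General Business License not required.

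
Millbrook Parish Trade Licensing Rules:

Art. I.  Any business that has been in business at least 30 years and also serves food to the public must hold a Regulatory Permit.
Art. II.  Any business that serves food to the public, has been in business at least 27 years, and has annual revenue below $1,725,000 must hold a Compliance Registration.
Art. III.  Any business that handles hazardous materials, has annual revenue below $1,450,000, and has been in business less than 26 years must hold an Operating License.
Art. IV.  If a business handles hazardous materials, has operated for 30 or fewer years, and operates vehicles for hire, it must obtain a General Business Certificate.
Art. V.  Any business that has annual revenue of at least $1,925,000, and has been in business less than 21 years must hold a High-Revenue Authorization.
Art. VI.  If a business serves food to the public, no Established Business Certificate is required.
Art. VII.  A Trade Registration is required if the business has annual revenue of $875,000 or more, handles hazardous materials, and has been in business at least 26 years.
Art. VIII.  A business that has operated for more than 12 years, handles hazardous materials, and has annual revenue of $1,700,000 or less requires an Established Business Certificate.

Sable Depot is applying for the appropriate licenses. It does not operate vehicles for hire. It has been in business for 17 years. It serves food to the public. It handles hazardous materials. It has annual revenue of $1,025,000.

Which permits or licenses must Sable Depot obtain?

Operating License

Art. I. years in business 17 < 30; serves food to the public → Regulatory Permit not required.
Art. II. serves food to the public; years in business 17 < 27; revenue $1,025,000 < $1,725,000 → Compliance Registration not required.
Art. III. handles hazardous materials; revenue $1,025,000 < $1,450,000; years in business 17 < 26 → Operating License required.
Art. IV. handles hazardous materials; years in business 17 ≤ 30; does not operate vehicles for hire → General Business Certificate not required.
Art. V. revenue $1,025,000 < $1,925,000; years in business 17 < 21 → High-Revenue Authorization not required.
Art. VI. serves food to the public → exempt from Established Business Certificate.
Art. VII. revenue $1,025,000 ≥ $875,000; handles hazardous materials; years in business 17 < 26 → Trade Registration not required.
Art. VIII. years in business 17 > 12; handles hazardous materials; revenue $1,025,000 ≤ $1,700,000 → Established Business Certificate required.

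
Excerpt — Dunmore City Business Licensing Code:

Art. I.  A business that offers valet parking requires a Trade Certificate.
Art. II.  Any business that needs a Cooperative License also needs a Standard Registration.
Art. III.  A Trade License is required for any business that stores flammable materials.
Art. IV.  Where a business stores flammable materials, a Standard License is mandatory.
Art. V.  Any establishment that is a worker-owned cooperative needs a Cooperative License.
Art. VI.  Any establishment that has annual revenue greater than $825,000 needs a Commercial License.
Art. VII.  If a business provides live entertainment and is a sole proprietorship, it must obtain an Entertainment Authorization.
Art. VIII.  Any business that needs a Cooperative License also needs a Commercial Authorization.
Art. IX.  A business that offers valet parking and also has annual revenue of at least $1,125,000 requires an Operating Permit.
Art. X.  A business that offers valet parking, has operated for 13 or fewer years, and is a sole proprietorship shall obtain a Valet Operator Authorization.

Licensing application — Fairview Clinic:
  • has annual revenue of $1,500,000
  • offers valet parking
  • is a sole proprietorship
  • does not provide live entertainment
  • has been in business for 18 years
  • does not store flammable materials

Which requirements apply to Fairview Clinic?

Art. I. offers valet parking → Trade Certificate required.
Art. II. Cooperative License is not required → no effect.
Art. III. does not store flammable materials → Trade License not required.
Art. IV. does not store flammable materials → Standard License not required.
Art. V. is a sole proprietorship (not: is a worker-owned cooperative) → Cooperative License not required.
Art. VI. revenue $1,500,000 > $825,000 → Commercial License required.
Art. VII. does not provide live entertainment; is a sole proprietorship → Entertainment Authorization not required.
Art. VIII. Cooperative License is not required → no effect.
Art. IX. offers valet parking; revenue $1,500,000 ≥ $1,125,000 → Operating Permit required.
Art. X. offers valet parking; years in business 18 > 13; is a sole proprietorship → Valet Operator Authorization not required.

Commercial License, Operating Permit, Trade Certificate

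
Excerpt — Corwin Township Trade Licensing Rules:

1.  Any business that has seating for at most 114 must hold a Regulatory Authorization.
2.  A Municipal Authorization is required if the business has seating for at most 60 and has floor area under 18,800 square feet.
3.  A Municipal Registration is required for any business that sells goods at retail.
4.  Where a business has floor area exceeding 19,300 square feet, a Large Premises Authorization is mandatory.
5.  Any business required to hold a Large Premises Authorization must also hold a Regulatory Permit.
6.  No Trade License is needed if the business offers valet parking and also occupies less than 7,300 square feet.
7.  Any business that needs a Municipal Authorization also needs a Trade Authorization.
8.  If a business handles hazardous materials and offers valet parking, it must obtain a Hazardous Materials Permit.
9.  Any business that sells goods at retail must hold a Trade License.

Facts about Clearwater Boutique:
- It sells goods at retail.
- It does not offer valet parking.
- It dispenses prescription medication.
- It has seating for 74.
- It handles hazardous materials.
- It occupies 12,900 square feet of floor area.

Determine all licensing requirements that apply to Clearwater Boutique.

Municipal Registration, Regulatory Authorization, Trade License

1. seating 74 ≤ 114 → Regulatory Authorization required.
2. seating 74 > 60; floor area 12,900 square feet < 18,800 square feet → Municipal Authorization not required.
3. sells goods at retail → Municipal Registration required.
4. floor area 12,900 square feet ≤ 19,300 square feet → Large Premises Authorization not required.
5. Large Premises Authorization is not required → no effect.
6. does not offer valet parking; floor area 12,900 square feet ≥ 7,300 square feet → Trade License exemption does not apply.
7. Municipal Authorization is not required → no effect.
8. handles hazardous materials; does not offer valet parking → Hazardous Materials Permit not required.
9. sells goods at retail → Trade License required.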